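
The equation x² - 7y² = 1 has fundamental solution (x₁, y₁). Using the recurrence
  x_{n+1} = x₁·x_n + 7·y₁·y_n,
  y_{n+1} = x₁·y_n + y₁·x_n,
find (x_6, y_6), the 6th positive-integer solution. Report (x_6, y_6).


Step 1: Find the fundamental solution (x₁, y₁) of x² - 7y² = 1.
  Expand √7 as a continued fraction. a₀ = ⌊√7⌋ = 2; iterate m_{k+1} = d_k·a_k − m_k, d_{k+1} = (7 − m_{k+1}²)/d_k, a_{k+1} = ⌊(a₀ + m_{k+1})/d_{k+1}⌋ (starting m₀ = 0, d₀ = 1), with convergents p_k = a_k·p_{k-1} + p_{k-2}, q_k = a_k·q_{k-1} + q_{k-2} (p₋₁ = 1, q₋₁ = 0):
  k = 0: a₀ = 2; p₀/q₀ = 2/1; p₀² − 7·q₀² = 4 − 7 = -3.
  k = 1: m = 2, d = 3, a = ⌊(2 + 2)/3⌋ = 1; p/q = (1·2 + 1)/(1·1 + 0) = 3/1; p² − 7·q² = 9 − 7 = 2.
  k = 2: m = 1, d = 2, a = ⌊(2 + 1)/2⌋ = 1; p/q = (1·3 + 2)/(1·1 + 1) = 5/2; p² − 7·q² = 25 − 28 = -3.
  k = 3: m = 1, d = 3, a = ⌊(2 + 1)/3⌋ = 1; p/q = (1·5 + 3)/(1·2 + 1) = 8/3; p² − 7·q² = 64 − 63 = 1.
  The first convergent with p² − 7·q² = 1 gives the fundamental solution (x₁, y₁) = (8, 3).
Step 2: Apply the recurrence (x_{n+1}, y_{n+1}) = (x₁x_n + 7y₁y_n, x₁y_n + y₁x_n) repeatedly.
  From (x_1, y_1) = (8, 3): x_2 = 8·8 + 7·3·3 = 127; y_2 = 8·3 + 3·8 = 48.
  From (x_2, y_2) = (127, 48): x_3 = 8·127 + 7·3·48 = 2024; y_3 = 8·48 + 3·127 = 765.
  From (x_3, y_3) = (2024, 765): x_4 = 8·2024 + 7·3·765 = 32257; y_4 = 8·765 + 3·2024 = 12192.
  From (x_4, y_4) = (32257, 12192): x_5 = 8·32257 + 7·3·12192 = 514088; y_5 = 8·12192 + 3·32257 = 194307.
  From (x_5, y_5) = (514088, 194307): x_6 = 8·514088 + 7·3·194307 = 8193151; y_6 = 8·194307 + 3·514088 = 3096720.
Step 3: Verify x_6² - 7·y_6² = 67127723308801 - 67127723308800 = 1 (should be 1). ✓

(x_1, y_1) = (8, 3); (x_6, y_6) = (8193151, 3096720).


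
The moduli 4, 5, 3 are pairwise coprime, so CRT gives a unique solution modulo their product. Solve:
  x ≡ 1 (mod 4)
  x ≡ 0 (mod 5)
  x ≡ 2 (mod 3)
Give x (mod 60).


Moduli 4, 5, 3 are pairwise coprime; by CRT there is a unique solution modulo M = 4 · 5 · 3 = 60.
Solve pairwise, accumulating the modulus:
  Start with x ≡ 1 (mod 4).
  Combine with x ≡ 0 (mod 5): since gcd(4, 5) = 1, we get a unique residue mod 20.
    Write x = 1 + 4·t and substitute into x ≡ 0 (mod 5): 4·t ≡ 0 − 1 = -1 (mod 5).
    Reduce coefficients mod 5: 4·t ≡ 4 (mod 5).
    The inverse of 4 mod 5 is 4 (since 4·4 = 16 = 3·5 + 1), so t ≡ 4·4 = 16 ≡ 1 (mod 5).
    Then x = 1 + 4·1 = 5, valid modulo lcm(4, 5) = 20: x ≡ 5 (mod 20).
  Combine with x ≡ 2 (mod 3): since gcd(20, 3) = 1, we get a unique residue mod 60.
    Write x = 5 + 20·t and substitute into x ≡ 2 (mod 3): 20·t ≡ 2 − 5 = -3 (mod 3).
    Reduce coefficients mod 3: 2·t ≡ 0 (mod 3).
    The inverse of 2 mod 3 is 2 (since 2·2 = 4 = 1·3 + 1), so t ≡ 2·0 = 0 ≡ 0 (mod 3).
    Then x = 5 + 20·0 = 5, valid modulo lcm(20, 3) = 60: x ≡ 5 (mod 60).
Verify: 5 mod 4 = 1 ✓, 5 mod 5 = 0 ✓, 5 mod 3 = 2 ✓.

x ≡ 5 (mod 60).


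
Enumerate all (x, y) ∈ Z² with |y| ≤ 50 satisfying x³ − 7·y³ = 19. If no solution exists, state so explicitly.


The equation is x³ - 7y³ = 19. For fixed y, x³ = 7·y³ + 19, so a solution requires the RHS to be a perfect cube.
Strategy: iterate y from -50 to 50, compute RHS = 7·y³ + 19, and check whether it is a (positive or negative) perfect cube.
Check small values of y:
  y = 0: RHS = 19 is not a perfect cube.
  y = 1: RHS = 26 is not a perfect cube.
  y = -1: RHS = 12 is not a perfect cube.
  y = 2: RHS = 75 is not a perfect cube.
  y = -2: RHS = -37 is not a perfect cube.
  y = 3: RHS = 208 is not a perfect cube.
  y = -3: RHS = -170 is not a perfect cube.
Continuing the search up to |y| = 50 finds no solutions either.
No (x, y) in the scanned range satisfies the equation.

No integer solutions with |y| ≤ 50.


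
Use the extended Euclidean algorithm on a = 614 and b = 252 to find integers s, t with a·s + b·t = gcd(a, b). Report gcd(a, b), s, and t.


Euclidean algorithm on (614, 252) — divide until remainder is 0:
  614 = 2 · 252 + 110
  252 = 2 · 110 + 32
  110 = 3 · 32 + 14
  32 = 2 · 14 + 4
  14 = 3 · 4 + 2
  4 = 2 · 2 + 0
gcd(614, 252) = 2.
Track Bezout coefficients alongside the remainders: start with r₀ = 614 = a·1 + b·0 (s = 1, t = 0) and r₁ = 252 = a·0 + b·1 (s = 0, t = 1); each new remainder r_{k+1} = r_{k-1} − q_k·r_k inherits s_{k+1} = s_{k-1} − q_k·s_k, t_{k+1} = t_{k-1} − q_k·t_k, so r_k = a·s_k + b·t_k at every step:
  q = 2: r = 110, s = 1 − 2·0 = 1, t = 0 − 2·1 = -2  (check: 614·1 + 252·(-2) = 110)
  q = 2: r = 32, s = 0 − 2·1 = -2, t = 1 − 2·(-2) = 5  (check: 614·(-2) + 252·5 = 32)
  q = 3: r = 14, s = 1 − 3·(-2) = 7, t = -2 − 3·5 = -17  (check: 614·7 + 252·(-17) = 14)
  q = 2: r = 4, s = -2 − 2·7 = -16, t = 5 − 2·(-17) = 39  (check: 614·(-16) + 252·39 = 4)
  q = 3: r = 2, s = 7 − 3·(-16) = 55, t = -17 − 3·39 = -134  (check: 614·55 + 252·(-134) = 2)
The row with r = 2 (the gcd) gives the Bezout coefficients s = 55, t = -134.
Result: 614 · (55) + 252 · (-134) = 2.

gcd(614, 252) = 2; s = 55, t = -134 (check: 614·55 + 252·(-134) = 2).


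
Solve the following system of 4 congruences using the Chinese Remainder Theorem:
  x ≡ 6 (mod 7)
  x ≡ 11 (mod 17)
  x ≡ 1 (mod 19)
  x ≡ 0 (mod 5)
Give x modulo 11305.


Product of moduli M = 7 · 17 · 19 · 5 = 11305.
Merge one congruence at a time:
  Start: x ≡ 6 (mod 7).
  Combine with x ≡ 11 (mod 17); new modulus lcm = 119.
    Write x = 6 + 7·t and substitute into x ≡ 11 (mod 17): 7·t ≡ 11 − 6 = 5 (mod 17).
    The inverse of 7 mod 17 is 5 (since 7·5 = 35 = 2·17 + 1), so t ≡ 5·5 = 25 ≡ 8 (mod 17).
    Then x = 6 + 7·8 = 62, valid modulo lcm(7, 17) = 119: x ≡ 62 (mod 119).
  Combine with x ≡ 1 (mod 19); new modulus lcm = 2261.
    Write x = 62 + 119·t and substitute into x ≡ 1 (mod 19): 119·t ≡ 1 − 62 = -61 (mod 19).
    Reduce coefficients mod 19: 5·t ≡ 15 (mod 19).
    The inverse of 5 mod 19 is 4 (since 5·4 = 20 = 1·19 + 1), so t ≡ 4·15 = 60 ≡ 3 (mod 19).
    Then x = 62 + 119·3 = 419, valid modulo lcm(119, 19) = 2261: x ≡ 419 (mod 2261).
  Combine with x ≡ 0 (mod 5); new modulus lcm = 11305.
    Write x = 419 + 2261·t and substitute into x ≡ 0 (mod 5): 2261·t ≡ 0 − 419 = -419 (mod 5).
    Reduce coefficients mod 5: 1·t ≡ 1 (mod 5).
    So t ≡ 1 (mod 5).
    Then x = 419 + 2261·1 = 2680, valid modulo lcm(2261, 5) = 11305: x ≡ 2680 (mod 11305).
Verify against each original: 2680 mod 7 = 6, 2680 mod 17 = 11, 2680 mod 19 = 1, 2680 mod 5 = 0.

x ≡ 2680 (mod 11305).


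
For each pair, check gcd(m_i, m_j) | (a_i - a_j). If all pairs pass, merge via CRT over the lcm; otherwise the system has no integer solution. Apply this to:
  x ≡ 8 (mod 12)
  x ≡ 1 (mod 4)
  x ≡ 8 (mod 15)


Moduli 12, 4, 15 are not pairwise coprime, so CRT works modulo lcm(m_i) when all pairwise compatibility conditions hold.
Pairwise compatibility: gcd(m_i, m_j) must divide a_i - a_j for every pair.
Merge one congruence at a time:
  Start: x ≡ 8 (mod 12).
  Combine with x ≡ 1 (mod 4): gcd(12, 4) = 4, and 1 - 8 = -7 is NOT divisible by 4.
    ⇒ system is inconsistent (no integer solution).

No solution (the system is inconsistent).


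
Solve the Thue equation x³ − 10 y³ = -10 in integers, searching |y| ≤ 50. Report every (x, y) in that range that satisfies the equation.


The equation is x³ - 10y³ = -10. For fixed y, x³ = 10·y³ − 10, so a solution requires the RHS to be a perfect cube.
Strategy: iterate y from -50 to 50, compute RHS = 10·y³ − 10, and check whether it is a (positive or negative) perfect cube.
Check small values of y:
  y = 0: RHS = -10 is not a perfect cube.
  y = 1: RHS = 0 = (0)³ ⇒ x = 0 works.
  y = -1: RHS = -20 is not a perfect cube.
  y = 2: RHS = 70 is not a perfect cube.
  y = -2: RHS = -90 is not a perfect cube.
  y = 3: RHS = 260 is not a perfect cube.
  y = -3: RHS = -280 is not a perfect cube.
Continuing the search up to |y| = 50 finds no further solutions beyond those listed.
Collected solutions: (0, 1).

Solutions (with |y| ≤ 50): (0, 1).


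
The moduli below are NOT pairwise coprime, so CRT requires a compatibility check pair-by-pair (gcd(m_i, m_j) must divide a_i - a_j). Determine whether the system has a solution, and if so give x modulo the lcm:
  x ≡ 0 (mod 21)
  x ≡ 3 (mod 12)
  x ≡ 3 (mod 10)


Moduli 21, 12, 10 are not pairwise coprime, so CRT works modulo lcm(m_i) when all pairwise compatibility conditions hold.
Pairwise compatibility: gcd(m_i, m_j) must divide a_i - a_j for every pair.
Merge one congruence at a time:
  Start: x ≡ 0 (mod 21).
  Combine with x ≡ 3 (mod 12): gcd(21, 12) = 3; 3 - 0 = 3, which IS divisible by 3, so compatible.
    Write x = 0 + 21·t and substitute into x ≡ 3 (mod 12): 21·t ≡ 3 − 0 = 3 (mod 12).
    Divide the congruence (and modulus) by g = 3: 7·t ≡ 1 (mod 4).
    Reduce coefficients mod 4: 3·t ≡ 1 (mod 4).
    The inverse of 3 mod 4 is 3 (since 3·3 = 9 = 2·4 + 1), so t ≡ 3·1 = 3 ≡ 3 (mod 4).
    Then x = 0 + 21·3 = 63, valid modulo lcm(21, 12) = 84: x ≡ 63 (mod 84).
  Combine with x ≡ 3 (mod 10): gcd(84, 10) = 2; 3 - 63 = -60, which IS divisible by 2, so compatible.
    Write x = 63 + 84·t and substitute into x ≡ 3 (mod 10): 84·t ≡ 3 − 63 = -60 (mod 10).
    Divide the congruence (and modulus) by g = 2: 42·t ≡ -30 (mod 5).
    Reduce coefficients mod 5: 2·t ≡ 0 (mod 5).
    The inverse of 2 mod 5 is 3 (since 2·3 = 6 = 1·5 + 1), so t ≡ 3·0 = 0 ≡ 0 (mod 5).
    Then x = 63 + 84·0 = 63, valid modulo lcm(84, 10) = 420: x ≡ 63 (mod 420).
Verify: 63 mod 21 = 0, 63 mod 12 = 3, 63 mod 10 = 3.

x ≡ 63 (mod 420).


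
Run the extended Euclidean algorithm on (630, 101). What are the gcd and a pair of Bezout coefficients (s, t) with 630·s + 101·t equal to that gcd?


Euclidean algorithm on (630, 101) — divide until remainder is 0:
  630 = 6 · 101 + 24
  101 = 4 · 24 + 5
  24 = 4 · 5 + 4
  5 = 1 · 4 + 1
  4 = 4 · 1 + 0
gcd(630, 101) = 1.
Track Bezout coefficients alongside the remainders: start with r₀ = 630 = a·1 + b·0 (s = 1, t = 0) and r₁ = 101 = a·0 + b·1 (s = 0, t = 1); each new remainder r_{k+1} = r_{k-1} − q_k·r_k inherits s_{k+1} = s_{k-1} − q_k·s_k, t_{k+1} = t_{k-1} − q_k·t_k, so r_k = a·s_k + b·t_k at every step:
  q = 6: r = 24, s = 1 − 6·0 = 1, t = 0 − 6·1 = -6  (check: 630·1 + 101·(-6) = 24)
  q = 4: r = 5, s = 0 − 4·1 = -4, t = 1 − 4·(-6) = 25  (check: 630·(-4) + 101·25 = 5)
  q = 4: r = 4, s = 1 − 4·(-4) = 17, t = -6 − 4·25 = -106  (check: 630·17 + 101·(-106) = 4)
  q = 1: r = 1, s = -4 − 1·17 = -21, t = 25 − 1·(-106) = 131  (check: 630·(-21) + 101·131 = 1)
The row with r = 1 (the gcd) gives the Bezout coefficients s = -21, t = 131.
Result: 630 · (-21) + 101 · (131) = 1.

gcd(630, 101) = 1; s = -21, t = 131 (check: 630·(-21) + 101·131 = 1).


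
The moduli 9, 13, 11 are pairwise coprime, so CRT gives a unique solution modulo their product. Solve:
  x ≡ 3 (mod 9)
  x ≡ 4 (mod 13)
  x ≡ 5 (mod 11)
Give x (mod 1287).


Moduli 9, 13, 11 are pairwise coprime; by CRT there is a unique solution modulo M = 9 · 13 · 11 = 1287.
Solve pairwise, accumulating the modulus:
  Start with x ≡ 3 (mod 9).
  Combine with x ≡ 4 (mod 13): since gcd(9, 13) = 1, we get a unique residue mod 117.
    Write x = 3 + 9·t and substitute into x ≡ 4 (mod 13): 9·t ≡ 4 − 3 = 1 (mod 13).
    The inverse of 9 mod 13 is 3 (since 9·3 = 27 = 2·13 + 1), so t ≡ 3·1 = 3 ≡ 3 (mod 13).
    Then x = 3 + 9·3 = 30, valid modulo lcm(9, 13) = 117: x ≡ 30 (mod 117).
  Combine with x ≡ 5 (mod 11): since gcd(117, 11) = 1, we get a unique residue mod 1287.
    Write x = 30 + 117·t and substitute into x ≡ 5 (mod 11): 117·t ≡ 5 − 30 = -25 (mod 11).
    Reduce coefficients mod 11: 7·t ≡ 8 (mod 11).
    The inverse of 7 mod 11 is 8 (since 7·8 = 56 = 5·11 + 1), so t ≡ 8·8 = 64 ≡ 9 (mod 11).
    Then x = 30 + 117·9 = 1083, valid modulo lcm(117, 11) = 1287: x ≡ 1083 (mod 1287).
Verify: 1083 mod 9 = 3 ✓, 1083 mod 13 = 4 ✓, 1083 mod 11 = 5 ✓.

x ≡ 1083 (mod 1287).


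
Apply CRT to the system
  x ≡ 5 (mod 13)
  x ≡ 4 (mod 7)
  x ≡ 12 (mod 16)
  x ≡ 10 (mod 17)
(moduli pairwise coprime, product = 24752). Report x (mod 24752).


Product of moduli M = 13 · 7 · 16 · 17 = 24752.
Merge one congruence at a time:
  Start: x ≡ 5 (mod 13).
  Combine with x ≡ 4 (mod 7); new modulus lcm = 91.
    Write x = 5 + 13·t and substitute into x ≡ 4 (mod 7): 13·t ≡ 4 − 5 = -1 (mod 7).
    Reduce coefficients mod 7: 6·t ≡ 6 (mod 7).
    The inverse of 6 mod 7 is 6 (since 6·6 = 36 = 5·7 + 1), so t ≡ 6·6 = 36 ≡ 1 (mod 7).
    Then x = 5 + 13·1 = 18, valid modulo lcm(13, 7) = 91: x ≡ 18 (mod 91).
  Combine with x ≡ 12 (mod 16); new modulus lcm = 1456.
    Write x = 18 + 91·t and substitute into x ≡ 12 (mod 16): 91·t ≡ 12 − 18 = -6 (mod 16).
    Reduce coefficients mod 16: 11·t ≡ 10 (mod 16).
    The inverse of 11 mod 16 is 3 (since 11·3 = 33 = 2·16 + 1), so t ≡ 3·10 = 30 ≡ 14 (mod 16).
    Then x = 18 + 91·14 = 1292, valid modulo lcm(91, 16) = 1456: x ≡ 1292 (mod 1456).
  Combine with x ≡ 10 (mod 17); new modulus lcm = 24752.
    Write x = 1292 + 1456·t and substitute into x ≡ 10 (mod 17): 1456·t ≡ 10 − 1292 = -1282 (mod 17).
    Reduce coefficients mod 17: 11·t ≡ 10 (mod 17).
    The inverse of 11 mod 17 is 14 (since 11·14 = 154 = 9·17 + 1), so t ≡ 14·10 = 140 ≡ 4 (mod 17).
    Then x = 1292 + 1456·4 = 7116, valid modulo lcm(1456, 17) = 24752: x ≡ 7116 (mod 24752).
Verify against each original: 7116 mod 13 = 5, 7116 mod 7 = 4, 7116 mod 16 = 12, 7116 mod 17 = 10.

x ≡ 7116 (mod 24752).


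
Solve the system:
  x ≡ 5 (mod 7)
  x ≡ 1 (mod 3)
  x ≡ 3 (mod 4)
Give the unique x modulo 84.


Moduli 7, 3, 4 are pairwise coprime; by CRT there is a unique solution modulo M = 7 · 3 · 4 = 84.
Solve pairwise, accumulating the modulus:
  Start with x ≡ 5 (mod 7).
  Combine with x ≡ 1 (mod 3): since gcd(7, 3) = 1, we get a unique residue mod 21.
    Write x = 5 + 7·t and substitute into x ≡ 1 (mod 3): 7·t ≡ 1 − 5 = -4 (mod 3).
    Reduce coefficients mod 3: 1·t ≡ 2 (mod 3).
    So t ≡ 2 (mod 3).
    Then x = 5 + 7·2 = 19, valid modulo lcm(7, 3) = 21: x ≡ 19 (mod 21).
  Combine with x ≡ 3 (mod 4): since gcd(21, 4) = 1, we get a unique residue mod 84.
    Write x = 19 + 21·t and substitute into x ≡ 3 (mod 4): 21·t ≡ 3 − 19 = -16 (mod 4).
    Reduce coefficients mod 4: 1·t ≡ 0 (mod 4).
    So t ≡ 0 (mod 4).
    Then x = 19 + 21·0 = 19, valid modulo lcm(21, 4) = 84: x ≡ 19 (mod 84).
Verify: 19 mod 7 = 5 ✓, 19 mod 3 = 1 ✓, 19 mod 4 = 3 ✓.

x ≡ 19 (mod 84).


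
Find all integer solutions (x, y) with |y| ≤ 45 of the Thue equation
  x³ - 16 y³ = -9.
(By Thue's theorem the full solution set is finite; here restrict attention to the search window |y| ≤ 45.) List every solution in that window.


The equation is x³ - 16y³ = -9. For fixed y, x³ = 16·y³ − 9, so a solution requires the RHS to be a perfect cube.
Strategy: iterate y from -45 to 45, compute RHS = 16·y³ − 9, and check whether it is a (positive or negative) perfect cube.
Check small values of y:
  y = 0: RHS = -9 is not a perfect cube.
  y = 1: RHS = 7 is not a perfect cube.
  y = -1: RHS = -25 is not a perfect cube.
  y = 2: RHS = 119 is not a perfect cube.
  y = -2: RHS = -137 is not a perfect cube.
  y = 3: RHS = 423 is not a perfect cube.
  y = -3: RHS = -441 is not a perfect cube.
Continuing the search up to |y| = 45 finds no solutions either.
No (x, y) in the scanned range satisfies the equation.

No integer solutions with |y| ≤ 45.


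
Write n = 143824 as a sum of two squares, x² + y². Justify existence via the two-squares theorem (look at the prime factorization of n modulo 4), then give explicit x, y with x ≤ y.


Step 1: Factor n = 143824 = 2^4 · 89 · 101.
Step 2: Check the mod-4 condition on each prime factor: 2 = 2 (special); 89 ≡ 1 (mod 4), exponent 1; 101 ≡ 1 (mod 4), exponent 1.
All primes ≡ 3 (mod 4) appear to even exponent (or don't appear), so by the two-squares theorem n IS expressible as a sum of two squares.
Step 3: Build a representation. Group n = k² · m with k = 4 and m = 89 · 101 = 8989 (a product of primes ≡ 1 (mod 4)); a representation of m scales to one of n via (k·x)² + (k·y)² = k²(x² + y²). Each prime p ≡ 1 (mod 4) is itself a sum of two squares; find a² by testing p − a² for a perfect square:
  89: 89 − 1² = 88, 89 − 2² = 85, 89 − 3² = 80, 89 − 4² = 73, 89 − 5² = 64 = 8² ⇒ 89 = 5² + 8².
  101: 101 − 1² = 100 = 10² ⇒ 101 = 1² + 10².
  Combine using the Brahmagupta–Fibonacci identity (a² + b²)(c² + d²) = (ac − bd)² + (ad + bc)² = (ac + bd)² + (ad − bc)²:
  89 · 101 = 8989: from (5² + 8²)(1² + 10²), take (5·1 − 8·10, 5·10 + 8·1) = (5 − 80, 50 + 8) = (-75, 58); dropping signs (only squares matter) gives (75, 58); check 75² + 58² = 5625 + 3364 = 8989 ✓.
  Scale by k = 4: (4·75, 4·58) = (300, 232).
Step 4: Order so x ≤ y and verify: 232² + 300² = 53824 + 90000 = 143824 = n. ✓

n = 143824 = 232² + 300² (one valid representation with x ≤ y).


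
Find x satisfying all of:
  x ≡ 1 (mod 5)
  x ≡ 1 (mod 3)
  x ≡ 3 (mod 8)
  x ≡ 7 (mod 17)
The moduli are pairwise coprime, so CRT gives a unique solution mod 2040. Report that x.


Product of moduli M = 5 · 3 · 8 · 17 = 2040.
Merge one congruence at a time:
  Start: x ≡ 1 (mod 5).
  Combine with x ≡ 1 (mod 3); new modulus lcm = 15.
    Write x = 1 + 5·t and substitute into x ≡ 1 (mod 3): 5·t ≡ 1 − 1 = 0 (mod 3).
    Reduce coefficients mod 3: 2·t ≡ 0 (mod 3).
    The inverse of 2 mod 3 is 2 (since 2·2 = 4 = 1·3 + 1), so t ≡ 2·0 = 0 ≡ 0 (mod 3).
    Then x = 1 + 5·0 = 1, valid modulo lcm(5, 3) = 15: x ≡ 1 (mod 15).
  Combine with x ≡ 3 (mod 8); new modulus lcm = 120.
    Write x = 1 + 15·t and substitute into x ≡ 3 (mod 8): 15·t ≡ 3 − 1 = 2 (mod 8).
    Reduce coefficients mod 8: 7·t ≡ 2 (mod 8).
    The inverse of 7 mod 8 is 7 (since 7·7 = 49 = 6·8 + 1), so t ≡ 7·2 = 14 ≡ 6 (mod 8).
    Then x = 1 + 15·6 = 91, valid modulo lcm(15, 8) = 120: x ≡ 91 (mod 120).
  Combine with x ≡ 7 (mod 17); new modulus lcm = 2040.
    Write x = 91 + 120·t and substitute into x ≡ 7 (mod 17): 120·t ≡ 7 − 91 = -84 (mod 17).
    Reduce coefficients mod 17: 1·t ≡ 1 (mod 17).
    So t ≡ 1 (mod 17).
    Then x = 91 + 120·1 = 211, valid modulo lcm(120, 17) = 2040: x ≡ 211 (mod 2040).
Verify against each original: 211 mod 5 = 1, 211 mod 3 = 1, 211 mod 8 = 3, 211 mod 17 = 7.

x ≡ 211 (mod 2040).


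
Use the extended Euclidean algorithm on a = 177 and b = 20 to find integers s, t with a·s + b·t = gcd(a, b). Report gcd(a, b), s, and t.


Euclidean algorithm on (177, 20) — divide until remainder is 0:
  177 = 8 · 20 + 17
  20 = 1 · 17 + 3
  17 = 5 · 3 + 2
  3 = 1 · 2 + 1
  2 = 2 · 1 + 0
gcd(177, 20) = 1.
Track Bezout coefficients alongside the remainders: start with r₀ = 177 = a·1 + b·0 (s = 1, t = 0) and r₁ = 20 = a·0 + b·1 (s = 0, t = 1); each new remainder r_{k+1} = r_{k-1} − q_k·r_k inherits s_{k+1} = s_{k-1} − q_k·s_k, t_{k+1} = t_{k-1} − q_k·t_k, so r_k = a·s_k + b·t_k at every step:
  q = 8: r = 17, s = 1 − 8·0 = 1, t = 0 − 8·1 = -8  (check: 177·1 + 20·(-8) = 17)
  q = 1: r = 3, s = 0 − 1·1 = -1, t = 1 − 1·(-8) = 9  (check: 177·(-1) + 20·9 = 3)
  q = 5: r = 2, s = 1 − 5·(-1) = 6, t = -8 − 5·9 = -53  (check: 177·6 + 20·(-53) = 2)
  q = 1: r = 1, s = -1 − 1·6 = -7, t = 9 − 1·(-53) = 62  (check: 177·(-7) + 20·62 = 1)
The row with r = 1 (the gcd) gives the Bezout coefficients s = -7, t = 62.
Result: 177 · (-7) + 20 · (62) = 1.

gcd(177, 20) = 1; s = -7, t = 62 (check: 177·(-7) + 20·62 = 1).


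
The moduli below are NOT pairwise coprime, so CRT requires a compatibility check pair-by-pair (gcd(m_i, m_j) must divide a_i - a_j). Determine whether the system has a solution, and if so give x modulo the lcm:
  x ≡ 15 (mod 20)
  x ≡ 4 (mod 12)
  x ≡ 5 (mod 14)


Moduli 20, 12, 14 are not pairwise coprime, so CRT works modulo lcm(m_i) when all pairwise compatibility conditions hold.
Pairwise compatibility: gcd(m_i, m_j) must divide a_i - a_j for every pair.
Merge one congruence at a time:
  Start: x ≡ 15 (mod 20).
  Combine with x ≡ 4 (mod 12): gcd(20, 12) = 4, and 4 - 15 = -11 is NOT divisible by 4.
    ⇒ system is inconsistent (no integer solution).

No solution (the system is inconsistent).


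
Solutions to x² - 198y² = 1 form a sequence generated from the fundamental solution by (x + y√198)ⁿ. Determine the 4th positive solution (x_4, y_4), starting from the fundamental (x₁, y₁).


Step 1: Find the fundamental solution (x₁, y₁) of x² - 198y² = 1.
  Expand √198 as a continued fraction. a₀ = ⌊√198⌋ = 14; iterate m_{k+1} = d_k·a_k − m_k, d_{k+1} = (198 − m_{k+1}²)/d_k, a_{k+1} = ⌊(a₀ + m_{k+1})/d_{k+1}⌋ (starting m₀ = 0, d₀ = 1), with convergents p_k = a_k·p_{k-1} + p_{k-2}, q_k = a_k·q_{k-1} + q_{k-2} (p₋₁ = 1, q₋₁ = 0):
  k = 0: a₀ = 14; p₀/q₀ = 14/1; p₀² − 198·q₀² = 196 − 198 = -2.
  k = 1: m = 14, d = 2, a = ⌊(14 + 14)/2⌋ = 14; p/q = (14·14 + 1)/(14·1 + 0) = 197/14; p² − 198·q² = 38809 − 38808 = 1.
  The first convergent with p² − 198·q² = 1 gives the fundamental solution (x₁, y₁) = (197, 14).
Step 2: Apply the recurrence (x_{n+1}, y_{n+1}) = (x₁x_n + 198y₁y_n, x₁y_n + y₁x_n) repeatedly.
  From (x_1, y_1) = (197, 14): x_2 = 197·197 + 198·14·14 = 77617; y_2 = 197·14 + 14·197 = 5516.
  From (x_2, y_2) = (77617, 5516): x_3 = 197·77617 + 198·14·5516 = 30580901; y_3 = 197·5516 + 14·77617 = 2173290.
  From (x_3, y_3) = (30580901, 2173290): x_4 = 197·30580901 + 198·14·2173290 = 12048797377; y_4 = 197·2173290 + 14·30580901 = 856270744.
Step 3: Verify x_4² - 198·y_4² = 145173518232002080129 - 145173518232002080128 = 1 (should be 1). ✓

(x_1, y_1) = (197, 14); (x_4, y_4) = (12048797377, 856270744).


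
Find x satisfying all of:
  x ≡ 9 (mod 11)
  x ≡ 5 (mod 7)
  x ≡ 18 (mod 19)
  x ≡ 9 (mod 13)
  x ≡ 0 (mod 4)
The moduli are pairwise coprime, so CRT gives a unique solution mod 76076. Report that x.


Product of moduli M = 11 · 7 · 19 · 13 · 4 = 76076.
Merge one congruence at a time:
  Start: x ≡ 9 (mod 11).
  Combine with x ≡ 5 (mod 7); new modulus lcm = 77.
    Write x = 9 + 11·t and substitute into x ≡ 5 (mod 7): 11·t ≡ 5 − 9 = -4 (mod 7).
    Reduce coefficients mod 7: 4·t ≡ 3 (mod 7).
    The inverse of 4 mod 7 is 2 (since 4·2 = 8 = 1·7 + 1), so t ≡ 2·3 = 6 ≡ 6 (mod 7).
    Then x = 9 + 11·6 = 75, valid modulo lcm(11, 7) = 77: x ≡ 75 (mod 77).
  Combine with x ≡ 18 (mod 19); new modulus lcm = 1463.
    Write x = 75 + 77·t and substitute into x ≡ 18 (mod 19): 77·t ≡ 18 − 75 = -57 (mod 19).
    Reduce coefficients mod 19: 1·t ≡ 0 (mod 19).
    So t ≡ 0 (mod 19).
    Then x = 75 + 77·0 = 75, valid modulo lcm(77, 19) = 1463: x ≡ 75 (mod 1463).
  Combine with x ≡ 9 (mod 13); new modulus lcm = 19019.
    Write x = 75 + 1463·t and substitute into x ≡ 9 (mod 13): 1463·t ≡ 9 − 75 = -66 (mod 13).
    Reduce coefficients mod 13: 7·t ≡ 12 (mod 13).
    The inverse of 7 mod 13 is 2 (since 7·2 = 14 = 1·13 + 1), so t ≡ 2·12 = 24 ≡ 11 (mod 13).
    Then x = 75 + 1463·11 = 16168, valid modulo lcm(1463, 13) = 19019: x ≡ 16168 (mod 19019).
  Combine with x ≡ 0 (mod 4); new modulus lcm = 76076.
    Write x = 16168 + 19019·t and substitute into x ≡ 0 (mod 4): 19019·t ≡ 0 − 16168 = -16168 (mod 4).
    Reduce coefficients mod 4: 3·t ≡ 0 (mod 4).
    The inverse of 3 mod 4 is 3 (since 3·3 = 9 = 2·4 + 1), so t ≡ 3·0 = 0 ≡ 0 (mod 4).
    Then x = 16168 + 19019·0 = 16168, valid modulo lcm(19019, 4) = 76076: x ≡ 16168 (mod 76076).
Verify against each original: 16168 mod 11 = 9, 16168 mod 7 = 5, 16168 mod 19 = 18, 16168 mod 13 = 9, 16168 mod 4 = 0.

x ≡ 16168 (mod 76076).


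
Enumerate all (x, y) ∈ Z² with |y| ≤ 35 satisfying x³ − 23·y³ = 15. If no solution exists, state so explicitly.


The equation is x³ - 23y³ = 15. For fixed y, x³ = 23·y³ + 15, so a solution requires the RHS to be a perfect cube.
Strategy: iterate y from -35 to 35, compute RHS = 23·y³ + 15, and check whether it is a (positive or negative) perfect cube.
Check small values of y:
  y = 0: RHS = 15 is not a perfect cube.
  y = 1: RHS = 38 is not a perfect cube.
  y = -1: RHS = -8 = (-2)³ ⇒ x = -2 works.
  y = 2: RHS = 199 is not a perfect cube.
  y = -2: RHS = -169 is not a perfect cube.
  y = 3: RHS = 636 is not a perfect cube.
  y = -3: RHS = -606 is not a perfect cube.
Continuing the search up to |y| = 35 finds no further solutions beyond those listed.
Collected solutions: (-2, -1).

Solutions (with |y| ≤ 35): (-2, -1).


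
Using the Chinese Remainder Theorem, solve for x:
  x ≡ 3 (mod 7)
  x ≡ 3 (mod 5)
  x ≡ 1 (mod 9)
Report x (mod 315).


Moduli 7, 5, 9 are pairwise coprime; by CRT there is a unique solution modulo M = 7 · 5 · 9 = 315.
Solve pairwise, accumulating the modulus:
  Start with x ≡ 3 (mod 7).
  Combine with x ≡ 3 (mod 5): since gcd(7, 5) = 1, we get a unique residue mod 35.
    Write x = 3 + 7·t and substitute into x ≡ 3 (mod 5): 7·t ≡ 3 − 3 = 0 (mod 5).
    Reduce coefficients mod 5: 2·t ≡ 0 (mod 5).
    The inverse of 2 mod 5 is 3 (since 2·3 = 6 = 1·5 + 1), so t ≡ 3·0 = 0 ≡ 0 (mod 5).
    Then x = 3 + 7·0 = 3, valid modulo lcm(7, 5) = 35: x ≡ 3 (mod 35).
  Combine with x ≡ 1 (mod 9): since gcd(35, 9) = 1, we get a unique residue mod 315.
    Write x = 3 + 35·t and substitute into x ≡ 1 (mod 9): 35·t ≡ 1 − 3 = -2 (mod 9).
    Reduce coefficients mod 9: 8·t ≡ 7 (mod 9).
    The inverse of 8 mod 9 is 8 (since 8·8 = 64 = 7·9 + 1), so t ≡ 8·7 = 56 ≡ 2 (mod 9).
    Then x = 3 + 35·2 = 73, valid modulo lcm(35, 9) = 315: x ≡ 73 (mod 315).
Verify: 73 mod 7 = 3 ✓, 73 mod 5 = 3 ✓, 73 mod 9 = 1 ✓.

x ≡ 73 (mod 315).


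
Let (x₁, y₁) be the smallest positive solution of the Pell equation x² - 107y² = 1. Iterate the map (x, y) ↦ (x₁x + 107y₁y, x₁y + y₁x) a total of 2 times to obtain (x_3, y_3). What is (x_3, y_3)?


Step 1: Find the fundamental solution (x₁, y₁) of x² - 107y² = 1.
  Expand √107 as a continued fraction. a₀ = ⌊√107⌋ = 10; iterate m_{k+1} = d_k·a_k − m_k, d_{k+1} = (107 − m_{k+1}²)/d_k, a_{k+1} = ⌊(a₀ + m_{k+1})/d_{k+1}⌋ (starting m₀ = 0, d₀ = 1), with convergents p_k = a_k·p_{k-1} + p_{k-2}, q_k = a_k·q_{k-1} + q_{k-2} (p₋₁ = 1, q₋₁ = 0):
  k = 0: a₀ = 10; p₀/q₀ = 10/1; p₀² − 107·q₀² = 100 − 107 = -7.
  k = 1: m = 10, d = 7, a = ⌊(10 + 10)/7⌋ = 2; p/q = (2·10 + 1)/(2·1 + 0) = 21/2; p² − 107·q² = 441 − 428 = 13.
  k = 2: m = 4, d = 13, a = ⌊(10 + 4)/13⌋ = 1; p/q = (1·21 + 10)/(1·2 + 1) = 31/3; p² − 107·q² = 961 − 963 = -2.
  k = 3: m = 9, d = 2, a = ⌊(10 + 9)/2⌋ = 9; p/q = (9·31 + 21)/(9·3 + 2) = 300/29; p² − 107·q² = 90000 − 89987 = 13.
  k = 4: m = 9, d = 13, a = ⌊(10 + 9)/13⌋ = 1; p/q = (1·300 + 31)/(1·29 + 3) = 331/32; p² − 107·q² = 109561 − 109568 = -7.
  k = 5: m = 4, d = 7, a = ⌊(10 + 4)/7⌋ = 2; p/q = (2·331 + 300)/(2·32 + 29) = 962/93; p² − 107·q² = 925444 − 925443 = 1.
  The first convergent with p² − 107·q² = 1 gives the fundamental solution (x₁, y₁) = (962, 93).
Step 2: Apply the recurrence (x_{n+1}, y_{n+1}) = (x₁x_n + 107y₁y_n, x₁y_n + y₁x_n) repeatedly.
  From (x_1, y_1) = (962, 93): x_2 = 962·962 + 107·93·93 = 1850887; y_2 = 962·93 + 93·962 = 178932.
  From (x_2, y_2) = (1850887, 178932): x_3 = 962·1850887 + 107·93·178932 = 3561105626; y_3 = 962·178932 + 93·1850887 = 344265075.
Step 3: Verify x_3² - 107·y_3² = 12681473279528851876 - 12681473279528851875 = 1 (should be 1). ✓

(x_1, y_1) = (962, 93); (x_3, y_3) = (3561105626, 344265075).


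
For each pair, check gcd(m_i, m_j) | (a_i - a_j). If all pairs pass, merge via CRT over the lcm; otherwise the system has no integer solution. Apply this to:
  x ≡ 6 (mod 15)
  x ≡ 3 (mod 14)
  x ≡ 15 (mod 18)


Moduli 15, 14, 18 are not pairwise coprime, so CRT works modulo lcm(m_i) when all pairwise compatibility conditions hold.
Pairwise compatibility: gcd(m_i, m_j) must divide a_i - a_j for every pair.
Merge one congruence at a time:
  Start: x ≡ 6 (mod 15).
  Combine with x ≡ 3 (mod 14): gcd(15, 14) = 1; 3 - 6 = -3, which IS divisible by 1, so compatible.
    Write x = 6 + 15·t and substitute into x ≡ 3 (mod 14): 15·t ≡ 3 − 6 = -3 (mod 14).
    Reduce coefficients mod 14: 1·t ≡ 11 (mod 14).
    So t ≡ 11 (mod 14).
    Then x = 6 + 15·11 = 171, valid modulo lcm(15, 14) = 210: x ≡ 171 (mod 210).
  Combine with x ≡ 15 (mod 18): gcd(210, 18) = 6; 15 - 171 = -156, which IS divisible by 6, so compatible.
    Write x = 171 + 210·t and substitute into x ≡ 15 (mod 18): 210·t ≡ 15 − 171 = -156 (mod 18).
    Divide the congruence (and modulus) by g = 6: 35·t ≡ -26 (mod 3).
    Reduce coefficients mod 3: 2·t ≡ 1 (mod 3).
    The inverse of 2 mod 3 is 2 (since 2·2 = 4 = 1·3 + 1), so t ≡ 2·1 = 2 ≡ 2 (mod 3).
    Then x = 171 + 210·2 = 591, valid modulo lcm(210, 18) = 630: x ≡ 591 (mod 630).
Verify: 591 mod 15 = 6, 591 mod 14 = 3, 591 mod 18 = 15.

x ≡ 591 (mod 630).


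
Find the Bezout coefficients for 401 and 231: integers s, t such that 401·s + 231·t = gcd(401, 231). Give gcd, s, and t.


Euclidean algorithm on (401, 231) — divide until remainder is 0:
  401 = 1 · 231 + 170
  231 = 1 · 170 + 61
  170 = 2 · 61 + 48
  61 = 1 · 48 + 13
  48 = 3 · 13 + 9
  13 = 1 · 9 + 4
  9 = 2 · 4 + 1
  4 = 4 · 1 + 0
gcd(401, 231) = 1.
Track Bezout coefficients alongside the remainders: start with r₀ = 401 = a·1 + b·0 (s = 1, t = 0) and r₁ = 231 = a·0 + b·1 (s = 0, t = 1); each new remainder r_{k+1} = r_{k-1} − q_k·r_k inherits s_{k+1} = s_{k-1} − q_k·s_k, t_{k+1} = t_{k-1} − q_k·t_k, so r_k = a·s_k + b·t_k at every step:
  q = 1: r = 170, s = 1 − 1·0 = 1, t = 0 − 1·1 = -1  (check: 401·1 + 231·(-1) = 170)
  q = 1: r = 61, s = 0 − 1·1 = -1, t = 1 − 1·(-1) = 2  (check: 401·(-1) + 231·2 = 61)
  q = 2: r = 48, s = 1 − 2·(-1) = 3, t = -1 − 2·2 = -5  (check: 401·3 + 231·(-5) = 48)
  q = 1: r = 13, s = -1 − 1·3 = -4, t = 2 − 1·(-5) = 7  (check: 401·(-4) + 231·7 = 13)
  q = 3: r = 9, s = 3 − 3·(-4) = 15, t = -5 − 3·7 = -26  (check: 401·15 + 231·(-26) = 9)
  q = 1: r = 4, s = -4 − 1·15 = -19, t = 7 − 1·(-26) = 33  (check: 401·(-19) + 231·33 = 4)
  q = 2: r = 1, s = 15 − 2·(-19) = 53, t = -26 − 2·33 = -92  (check: 401·53 + 231·(-92) = 1)
The row with r = 1 (the gcd) gives the Bezout coefficients s = 53, t = -92.
Result: 401 · (53) + 231 · (-92) = 1.

gcd(401, 231) = 1; s = 53, t = -92 (check: 401·53 + 231·(-92) = 1).


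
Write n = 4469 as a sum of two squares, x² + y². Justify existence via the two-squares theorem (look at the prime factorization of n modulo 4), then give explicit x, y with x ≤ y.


Step 1: Factor n = 4469 = 41 · 109.
Step 2: Check the mod-4 condition on each prime factor: 41 ≡ 1 (mod 4), exponent 1; 109 ≡ 1 (mod 4), exponent 1.
All primes ≡ 3 (mod 4) appear to even exponent (or don't appear), so by the two-squares theorem n IS expressible as a sum of two squares.
Step 3: Build a representation. Here n = 41 · 109 is a product of primes ≡ 1 (mod 4). Each prime p ≡ 1 (mod 4) is itself a sum of two squares; find a² by testing p − a² for a perfect square:
  41: 41 − 1² = 40, 41 − 2² = 37, 41 − 3² = 32, 41 − 4² = 25 = 5² ⇒ 41 = 4² + 5².
  109: 109 − 1² = 108, 109 − 2² = 105, 109 − 3² = 100 = 10² ⇒ 109 = 3² + 10².
  Combine using the Brahmagupta–Fibonacci identity (a² + b²)(c² + d²) = (ac − bd)² + (ad + bc)² = (ac + bd)² + (ad − bc)²:
  41 · 109 = 4469: from (4² + 5²)(3² + 10²), take (4·3 − 5·10, 4·10 + 5·3) = (12 − 50, 40 + 15) = (-38, 55); dropping signs (only squares matter) gives (38, 55); check 38² + 55² = 1444 + 3025 = 4469 ✓.
Step 4: Order so x ≤ y and verify: 38² + 55² = 1444 + 3025 = 4469 = n. ✓

n = 4469 = 38² + 55² (one valid representation with x ≤ y).


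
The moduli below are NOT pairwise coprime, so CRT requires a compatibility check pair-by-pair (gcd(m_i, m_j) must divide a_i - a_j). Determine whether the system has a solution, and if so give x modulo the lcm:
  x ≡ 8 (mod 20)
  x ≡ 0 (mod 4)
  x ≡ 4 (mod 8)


Moduli 20, 4, 8 are not pairwise coprime, so CRT works modulo lcm(m_i) when all pairwise compatibility conditions hold.
Pairwise compatibility: gcd(m_i, m_j) must divide a_i - a_j for every pair.
Merge one congruence at a time:
  Start: x ≡ 8 (mod 20).
  Combine with x ≡ 0 (mod 4): gcd(20, 4) = 4; 0 - 8 = -8, which IS divisible by 4, so compatible.
    Write x = 8 + 20·t and substitute into x ≡ 0 (mod 4): 20·t ≡ 0 − 8 = -8 (mod 4).
    Divide the congruence (and modulus) by g = 4: 5·t ≡ -2 (mod 1).
    Modulo 1 every t works; take t = 0.
    Then x = 8 + 20·0 = 8, valid modulo lcm(20, 4) = 20: x ≡ 8 (mod 20).
  Combine with x ≡ 4 (mod 8): gcd(20, 8) = 4; 4 - 8 = -4, which IS divisible by 4, so compatible.
    Write x = 8 + 20·t and substitute into x ≡ 4 (mod 8): 20·t ≡ 4 − 8 = -4 (mod 8).
    Divide the congruence (and modulus) by g = 4: 5·t ≡ -1 (mod 2).
    Reduce coefficients mod 2: 1·t ≡ 1 (mod 2).
    So t ≡ 1 (mod 2).
    Then x = 8 + 20·1 = 28, valid modulo lcm(20, 8) = 40: x ≡ 28 (mod 40).
Verify: 28 mod 20 = 8, 28 mod 4 = 0, 28 mod 8 = 4.

x ≡ 28 (mod 40).


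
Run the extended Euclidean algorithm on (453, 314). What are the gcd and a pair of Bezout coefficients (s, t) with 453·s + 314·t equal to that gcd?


Euclidean algorithm on (453, 314) — divide until remainder is 0:
  453 = 1 · 314 + 139
  314 = 2 · 139 + 36
  139 = 3 · 36 + 31
  36 = 1 · 31 + 5
  31 = 6 · 5 + 1
  5 = 5 · 1 + 0
gcd(453, 314) = 1.
Track Bezout coefficients alongside the remainders: start with r₀ = 453 = a·1 + b·0 (s = 1, t = 0) and r₁ = 314 = a·0 + b·1 (s = 0, t = 1); each new remainder r_{k+1} = r_{k-1} − q_k·r_k inherits s_{k+1} = s_{k-1} − q_k·s_k, t_{k+1} = t_{k-1} − q_k·t_k, so r_k = a·s_k + b·t_k at every step:
  q = 1: r = 139, s = 1 − 1·0 = 1, t = 0 − 1·1 = -1  (check: 453·1 + 314·(-1) = 139)
  q = 2: r = 36, s = 0 − 2·1 = -2, t = 1 − 2·(-1) = 3  (check: 453·(-2) + 314·3 = 36)
  q = 3: r = 31, s = 1 − 3·(-2) = 7, t = -1 − 3·3 = -10  (check: 453·7 + 314·(-10) = 31)
  q = 1: r = 5, s = -2 − 1·7 = -9, t = 3 − 1·(-10) = 13  (check: 453·(-9) + 314·13 = 5)
  q = 6: r = 1, s = 7 − 6·(-9) = 61, t = -10 − 6·13 = -88  (check: 453·61 + 314·(-88) = 1)
The row with r = 1 (the gcd) gives the Bezout coefficients s = 61, t = -88.
Result: 453 · (61) + 314 · (-88) = 1.

gcd(453, 314) = 1; s = 61, t = -88 (check: 453·61 + 314·(-88) = 1).


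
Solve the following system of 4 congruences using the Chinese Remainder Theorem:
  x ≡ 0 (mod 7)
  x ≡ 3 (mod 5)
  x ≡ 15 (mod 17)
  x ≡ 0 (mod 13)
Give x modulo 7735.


Product of moduli M = 7 · 5 · 17 · 13 = 7735.
Merge one congruence at a time:
  Start: x ≡ 0 (mod 7).
  Combine with x ≡ 3 (mod 5); new modulus lcm = 35.
    Write x = 0 + 7·t and substitute into x ≡ 3 (mod 5): 7·t ≡ 3 − 0 = 3 (mod 5).
    Reduce coefficients mod 5: 2·t ≡ 3 (mod 5).
    The inverse of 2 mod 5 is 3 (since 2·3 = 6 = 1·5 + 1), so t ≡ 3·3 = 9 ≡ 4 (mod 5).
    Then x = 0 + 7·4 = 28, valid modulo lcm(7, 5) = 35: x ≡ 28 (mod 35).
  Combine with x ≡ 15 (mod 17); new modulus lcm = 595.
    Write x = 28 + 35·t and substitute into x ≡ 15 (mod 17): 35·t ≡ 15 − 28 = -13 (mod 17).
    Reduce coefficients mod 17: 1·t ≡ 4 (mod 17).
    So t ≡ 4 (mod 17).
    Then x = 28 + 35·4 = 168, valid modulo lcm(35, 17) = 595: x ≡ 168 (mod 595).
  Combine with x ≡ 0 (mod 13); new modulus lcm = 7735.
    Write x = 168 + 595·t and substitute into x ≡ 0 (mod 13): 595·t ≡ 0 − 168 = -168 (mod 13).
    Reduce coefficients mod 13: 10·t ≡ 1 (mod 13).
    The inverse of 10 mod 13 is 4 (since 10·4 = 40 = 3·13 + 1), so t ≡ 4·1 = 4 ≡ 4 (mod 13).
    Then x = 168 + 595·4 = 2548, valid modulo lcm(595, 13) = 7735: x ≡ 2548 (mod 7735).
Verify against each original: 2548 mod 7 = 0, 2548 mod 5 = 3, 2548 mod 17 = 15, 2548 mod 13 = 0.

x ≡ 2548 (mod 7735).


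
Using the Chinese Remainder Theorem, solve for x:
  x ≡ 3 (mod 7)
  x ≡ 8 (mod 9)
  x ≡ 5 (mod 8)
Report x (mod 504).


Moduli 7, 9, 8 are pairwise coprime; by CRT there is a unique solution modulo M = 7 · 9 · 8 = 504.
Solve pairwise, accumulating the modulus:
  Start with x ≡ 3 (mod 7).
  Combine with x ≡ 8 (mod 9): since gcd(7, 9) = 1, we get a unique residue mod 63.
    Write x = 3 + 7·t and substitute into x ≡ 8 (mod 9): 7·t ≡ 8 − 3 = 5 (mod 9).
    The inverse of 7 mod 9 is 4 (since 7·4 = 28 = 3·9 + 1), so t ≡ 4·5 = 20 ≡ 2 (mod 9).
    Then x = 3 + 7·2 = 17, valid modulo lcm(7, 9) = 63: x ≡ 17 (mod 63).
  Combine with x ≡ 5 (mod 8): since gcd(63, 8) = 1, we get a unique residue mod 504.
    Write x = 17 + 63·t and substitute into x ≡ 5 (mod 8): 63·t ≡ 5 − 17 = -12 (mod 8).
    Reduce coefficients mod 8: 7·t ≡ 4 (mod 8).
    The inverse of 7 mod 8 is 7 (since 7·7 = 49 = 6·8 + 1), so t ≡ 7·4 = 28 ≡ 4 (mod 8).
    Then x = 17 + 63·4 = 269, valid modulo lcm(63, 8) = 504: x ≡ 269 (mod 504).
Verify: 269 mod 7 = 3 ✓, 269 mod 9 = 8 ✓, 269 mod 8 = 5 ✓.

x ≡ 269 (mod 504).


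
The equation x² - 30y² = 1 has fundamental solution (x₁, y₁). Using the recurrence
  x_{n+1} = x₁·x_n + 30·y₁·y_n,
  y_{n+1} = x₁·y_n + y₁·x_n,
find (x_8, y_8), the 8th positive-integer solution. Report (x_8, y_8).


Step 1: Find the fundamental solution (x₁, y₁) of x² - 30y² = 1.
  Expand √30 as a continued fraction. a₀ = ⌊√30⌋ = 5; iterate m_{k+1} = d_k·a_k − m_k, d_{k+1} = (30 − m_{k+1}²)/d_k, a_{k+1} = ⌊(a₀ + m_{k+1})/d_{k+1}⌋ (starting m₀ = 0, d₀ = 1), with convergents p_k = a_k·p_{k-1} + p_{k-2}, q_k = a_k·q_{k-1} + q_{k-2} (p₋₁ = 1, q₋₁ = 0):
  k = 0: a₀ = 5; p₀/q₀ = 5/1; p₀² − 30·q₀² = 25 − 30 = -5.
  k = 1: m = 5, d = 5, a = ⌊(5 + 5)/5⌋ = 2; p/q = (2·5 + 1)/(2·1 + 0) = 11/2; p² − 30·q² = 121 − 120 = 1.
  The first convergent with p² − 30·q² = 1 gives the fundamental solution (x₁, y₁) = (11, 2).
Step 2: Apply the recurrence (x_{n+1}, y_{n+1}) = (x₁x_n + 30y₁y_n, x₁y_n + y₁x_n) repeatedly.
  From (x_1, y_1) = (11, 2): x_2 = 11·11 + 30·2·2 = 241; y_2 = 11·2 + 2·11 = 44.
  From (x_2, y_2) = (241, 44): x_3 = 11·241 + 30·2·44 = 5291; y_3 = 11·44 + 2·241 = 966.
  From (x_3, y_3) = (5291, 966): x_4 = 11·5291 + 30·2·966 = 116161; y_4 = 11·966 + 2·5291 = 21208.
  From (x_4, y_4) = (116161, 21208): x_5 = 11·116161 + 30·2·21208 = 2550251; y_5 = 11·21208 + 2·116161 = 465610.
  From (x_5, y_5) = (2550251, 465610): x_6 = 11·2550251 + 30·2·465610 = 55989361; y_6 = 11·465610 + 2·2550251 = 10222212.
  From (x_6, y_6) = (55989361, 10222212): x_7 = 11·55989361 + 30·2·10222212 = 1229215691; y_7 = 11·10222212 + 2·55989361 = 224423054.
  From (x_7, y_7) = (1229215691, 224423054): x_8 = 11·1229215691 + 30·2·224423054 = 26986755841; y_8 = 11·224423054 + 2·1229215691 = 4927084976.
Step 3: Verify x_8² - 30·y_8² = 728284990821747617281 - 728284990821747617280 = 1 (should be 1). ✓

(x_1, y_1) = (11, 2); (x_8, y_8) = (26986755841, 4927084976).


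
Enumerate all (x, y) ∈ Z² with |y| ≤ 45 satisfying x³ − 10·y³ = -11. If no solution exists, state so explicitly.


The equation is x³ - 10y³ = -11. For fixed y, x³ = 10·y³ − 11, so a solution requires the RHS to be a perfect cube.
Strategy: iterate y from -45 to 45, compute RHS = 10·y³ − 11, and check whether it is a (positive or negative) perfect cube.
Check small values of y:
  y = 0: RHS = -11 is not a perfect cube.
  y = 1: RHS = -1 = (-1)³ ⇒ x = -1 works.
  y = -1: RHS = -21 is not a perfect cube.
  y = 2: RHS = 69 is not a perfect cube.
  y = -2: RHS = -91 is not a perfect cube.
  y = 3: RHS = 259 is not a perfect cube.
  y = -3: RHS = -281 is not a perfect cube.
Continuing the search up to |y| = 45 finds no further solutions beyond those listed.
Collected solutions: (-1, 1).

Solutions (with |y| ≤ 45): (-1, 1).
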